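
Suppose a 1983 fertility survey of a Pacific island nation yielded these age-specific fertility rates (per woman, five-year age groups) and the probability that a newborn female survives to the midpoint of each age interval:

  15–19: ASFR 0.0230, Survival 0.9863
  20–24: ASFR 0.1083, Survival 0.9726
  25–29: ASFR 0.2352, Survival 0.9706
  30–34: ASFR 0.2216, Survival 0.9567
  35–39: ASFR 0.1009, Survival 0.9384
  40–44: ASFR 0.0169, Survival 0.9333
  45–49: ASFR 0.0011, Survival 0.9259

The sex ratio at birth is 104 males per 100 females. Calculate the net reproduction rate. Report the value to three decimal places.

1.666

Proportion female at birth = 100 / (100 + 104) = 0.49020.
Weighting each age-specific rate by interval width and survival:
  15–19: 5 × 0.0230 × 0.9863 = 0.11342
  20–24: 5 × 0.1083 × 0.9726 = 0.52666
  25–29: 5 × 0.2352 × 0.9706 = 1.14143
  30–34: 5 × 0.2216 × 0.9567 = 1.06002
  35–39: 5 × 0.1009 × 0.9384 = 0.47342
  40–44: 5 × 0.0169 × 0.9333 = 0.07886
  45–49: 5 × 0.0011 × 0.9259 = 0.00509
Sum = 3.39890
NRR = 0.49020 × 3.39890 = 1.66614
With NRR above 1 the population is above replacement fertility.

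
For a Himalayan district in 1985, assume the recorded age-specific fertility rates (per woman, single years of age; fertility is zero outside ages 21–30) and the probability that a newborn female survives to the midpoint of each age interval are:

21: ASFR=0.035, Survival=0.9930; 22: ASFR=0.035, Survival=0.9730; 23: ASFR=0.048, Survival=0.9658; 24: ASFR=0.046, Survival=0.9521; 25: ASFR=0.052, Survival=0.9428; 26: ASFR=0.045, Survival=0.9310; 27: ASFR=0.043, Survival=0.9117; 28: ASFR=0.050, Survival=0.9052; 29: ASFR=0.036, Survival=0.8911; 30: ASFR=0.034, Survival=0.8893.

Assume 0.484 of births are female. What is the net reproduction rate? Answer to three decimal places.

0.192

Proportion female at birth = 0.484.
Weighting each age-specific rate by interval width and survival:
  21: 1 × 0.035 × 0.9930 = 0.03476
  22: 1 × 0.035 × 0.9730 = 0.03406
  23: 1 × 0.048 × 0.9658 = 0.04636
  24: 1 × 0.046 × 0.9521 = 0.04380
  25: 1 × 0.052 × 0.9428 = 0.04903
  26: 1 × 0.045 × 0.9310 = 0.04190
  27: 1 × 0.043 × 0.9117 = 0.03920
  28: 1 × 0.050 × 0.9052 = 0.04526
  29: 1 × 0.036 × 0.8911 = 0.03208
  30: 1 × 0.034 × 0.8893 = 0.03024
Sum = 0.39669
NRR = 0.484 × 0.39669 = 0.19200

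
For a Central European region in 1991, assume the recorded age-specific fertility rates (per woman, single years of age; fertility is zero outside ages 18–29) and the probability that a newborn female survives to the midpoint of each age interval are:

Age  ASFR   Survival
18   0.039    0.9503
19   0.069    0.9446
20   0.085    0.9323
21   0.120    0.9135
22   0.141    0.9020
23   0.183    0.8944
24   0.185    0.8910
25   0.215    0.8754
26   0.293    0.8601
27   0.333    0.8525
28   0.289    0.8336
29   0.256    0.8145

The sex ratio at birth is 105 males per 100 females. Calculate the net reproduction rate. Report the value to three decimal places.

Proportion female at birth = 100 / (100 + 105) = 0.48780.
Weighting each age-specific rate by interval width and survival:
  18: 1 × 0.039 × 0.9503 = 0.03706
  19: 1 × 0.069 × 0.9446 = 0.06518
  20: 1 × 0.085 × 0.9323 = 0.07925
  21: 1 × 0.120 × 0.9135 = 0.10962
  22: 1 × 0.141 × 0.9020 = 0.12718
  23: 1 × 0.183 × 0.8944 = 0.16368
  24: 1 × 0.185 × 0.8910 = 0.16484
  25: 1 × 0.215 × 0.8754 = 0.18821
  26: 1 × 0.293 × 0.8601 = 0.25201
  27: 1 × 0.333 × 0.8525 = 0.28388
  28: 1 × 0.289 × 0.8336 = 0.24091
  29: 1 × 0.256 × 0.8145 = 0.20851
Sum = 1.92033
NRR = 0.48780 × 1.92033 = 0.93674
With NRR below 1 the population is below replacement fertility.

0.937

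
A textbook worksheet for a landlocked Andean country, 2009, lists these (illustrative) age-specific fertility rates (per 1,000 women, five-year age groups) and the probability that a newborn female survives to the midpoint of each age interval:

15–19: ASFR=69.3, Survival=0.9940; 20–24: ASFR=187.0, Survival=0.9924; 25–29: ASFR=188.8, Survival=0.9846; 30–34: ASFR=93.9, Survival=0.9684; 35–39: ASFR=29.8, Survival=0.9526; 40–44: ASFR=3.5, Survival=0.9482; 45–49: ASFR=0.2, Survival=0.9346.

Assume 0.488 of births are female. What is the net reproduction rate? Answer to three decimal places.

Proportion female at birth = 0.488.
Each age group contributes 5 × ASFR × survival:
  15–19: 5 × 69.3/1000 × 0.9940 = 0.34442
  20–24: 5 × 187.0/1000 × 0.9924 = 0.92789
  25–29: 5 × 188.8/1000 × 0.9846 = 0.92946
  30–34: 5 × 93.9/1000 × 0.9684 = 0.45466
  35–39: 5 × 29.8/1000 × 0.9526 = 0.14194
  40–44: 5 × 3.5/1000 × 0.9482 = 0.01659
  45–49: 5 × 0.2/1000 × 0.9346 = 0.00093
Sum = 2.81589
NRR = 0.488 × 2.81589 = 1.37415

1.374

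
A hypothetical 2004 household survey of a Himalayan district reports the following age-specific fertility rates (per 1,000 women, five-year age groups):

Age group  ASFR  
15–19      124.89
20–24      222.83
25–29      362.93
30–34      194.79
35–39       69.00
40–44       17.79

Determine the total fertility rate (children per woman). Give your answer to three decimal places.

Sum of ASFRs = 124.89 + 222.83 + 362.93 + 194.79 + 69.00 + 17.79 = 992.23
TFR = 5 × 992.23 / 1000 = 4.96115

4.961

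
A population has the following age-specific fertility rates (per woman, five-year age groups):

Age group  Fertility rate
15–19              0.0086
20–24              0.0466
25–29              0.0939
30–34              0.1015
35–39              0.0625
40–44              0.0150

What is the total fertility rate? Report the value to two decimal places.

Sum of ASFRs = 0.0086 + 0.0466 + 0.0939 + 0.1015 + 0.0625 + 0.0150 = 0.3281
TFR = 5 × 0.3281 = 1.6405

1.64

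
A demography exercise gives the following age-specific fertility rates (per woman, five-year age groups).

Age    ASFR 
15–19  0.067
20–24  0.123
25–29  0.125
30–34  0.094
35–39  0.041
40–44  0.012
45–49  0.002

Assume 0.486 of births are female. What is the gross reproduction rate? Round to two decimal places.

1.13

Proportion female at birth = 0.486.
Sum of ASFRs = 0.067 + 0.123 + 0.125 + 0.094 + 0.041 + 0.012 + 0.002 = 0.464
TFR = 5 × 0.464 = 2.32
GRR = 0.486 × 2.32 = 1.12752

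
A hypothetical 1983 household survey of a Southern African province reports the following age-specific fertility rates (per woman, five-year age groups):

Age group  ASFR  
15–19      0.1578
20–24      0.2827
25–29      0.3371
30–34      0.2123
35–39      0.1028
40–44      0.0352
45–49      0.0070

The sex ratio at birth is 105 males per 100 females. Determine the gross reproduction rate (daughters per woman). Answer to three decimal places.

2.768

Proportion female at birth = 100 / (100 + 105) = 0.48780.
Sum of ASFRs = 0.1578 + 0.2827 + 0.3371 + 0.2123 + 0.1028 + 0.0352 + 0.0070 = 1.1349
TFR = 5 × 1.1349 = 5.6745
GRR = 0.48780 × 5.6745 = 2.76802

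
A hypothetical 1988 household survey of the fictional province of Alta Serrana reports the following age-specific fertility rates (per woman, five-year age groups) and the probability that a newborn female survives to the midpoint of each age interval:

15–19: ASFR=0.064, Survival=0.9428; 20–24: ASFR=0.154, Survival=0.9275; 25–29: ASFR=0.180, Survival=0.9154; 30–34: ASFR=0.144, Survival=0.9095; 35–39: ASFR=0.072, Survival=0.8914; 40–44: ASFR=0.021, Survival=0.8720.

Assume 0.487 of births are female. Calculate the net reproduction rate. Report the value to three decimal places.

1.416

Proportion female at birth = 0.487.
Weighting each age-specific rate by interval width and survival:
  15–19: 5 × 0.064 × 0.9428 = 0.30170
  20–24: 5 × 0.154 × 0.9275 = 0.71418
  25–29: 5 × 0.180 × 0.9154 = 0.82386
  30–34: 5 × 0.144 × 0.9095 = 0.65484
  35–39: 5 × 0.072 × 0.8914 = 0.32090
  40–44: 5 × 0.021 × 0.8720 = 0.09156
Sum = 2.90704
NRR = 0.487 × 2.90704 = 1.41573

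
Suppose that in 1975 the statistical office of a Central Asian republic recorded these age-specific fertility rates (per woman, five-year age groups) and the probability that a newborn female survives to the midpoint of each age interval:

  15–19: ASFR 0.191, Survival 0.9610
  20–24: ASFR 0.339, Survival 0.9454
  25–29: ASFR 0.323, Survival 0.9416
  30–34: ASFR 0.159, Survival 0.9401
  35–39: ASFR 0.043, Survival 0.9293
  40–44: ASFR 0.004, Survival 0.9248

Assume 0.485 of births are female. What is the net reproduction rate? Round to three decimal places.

2.428

Proportion female at birth = 0.485.
Weighting each age-specific rate by interval width and survival:
  15–19: 5 × 0.191 × 0.9610 = 0.91776
  20–24: 5 × 0.339 × 0.9454 = 1.60245
  25–29: 5 × 0.323 × 0.9416 = 1.52068
  30–34: 5 × 0.159 × 0.9401 = 0.74738
  35–39: 5 × 0.043 × 0.9293 = 0.19980
  40–44: 5 × 0.004 × 0.9248 = 0.01850
Sum = 5.00657
NRR = 0.485 × 5.00657 = 2.42819
NRR > 1, so each generation more than replaces itself.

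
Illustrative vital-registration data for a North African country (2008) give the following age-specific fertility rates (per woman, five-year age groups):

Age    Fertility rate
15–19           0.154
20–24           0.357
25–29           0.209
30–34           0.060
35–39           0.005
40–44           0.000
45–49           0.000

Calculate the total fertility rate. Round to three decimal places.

Sum of ASFRs = 0.154 + 0.357 + 0.209 + 0.060 + 0.005 + 0.000 + 0.000 = 0.785
TFR = 5 × 0.785 = 3.925

3.925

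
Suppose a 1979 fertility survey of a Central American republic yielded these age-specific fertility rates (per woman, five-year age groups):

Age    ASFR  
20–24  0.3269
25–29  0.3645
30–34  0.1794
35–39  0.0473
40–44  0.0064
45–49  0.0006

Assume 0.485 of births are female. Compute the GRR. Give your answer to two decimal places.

2.24

Proportion female at birth = 0.485.
Sum of ASFRs = 0.3269 + 0.3645 + 0.1794 + 0.0473 + 0.0064 + 0.0006 = 0.9251
TFR = 5 × 0.9251 = 4.6255
GRR = 0.485 × 4.6255 = 2.24337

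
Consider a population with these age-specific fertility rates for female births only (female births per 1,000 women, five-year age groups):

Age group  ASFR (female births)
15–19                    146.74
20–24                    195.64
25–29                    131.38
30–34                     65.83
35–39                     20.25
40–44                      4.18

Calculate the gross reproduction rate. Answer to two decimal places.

Sum of female ASFRs = 146.74 + 195.64 + 131.38 + 65.83 + 20.25 + 4.18 = 564.02
GRR = 5 × 564.02 / 1000 = 2.8201

2.82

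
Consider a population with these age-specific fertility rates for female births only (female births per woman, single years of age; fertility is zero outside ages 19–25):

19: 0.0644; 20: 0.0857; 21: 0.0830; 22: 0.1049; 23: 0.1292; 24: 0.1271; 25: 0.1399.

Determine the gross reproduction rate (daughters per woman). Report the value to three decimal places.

0.734

Sum of female ASFRs = 0.0644 + 0.0857 + 0.0830 + 0.1049 + 0.1292 + 0.1271 + 0.1399 = 0.7342
GRR = 0.7342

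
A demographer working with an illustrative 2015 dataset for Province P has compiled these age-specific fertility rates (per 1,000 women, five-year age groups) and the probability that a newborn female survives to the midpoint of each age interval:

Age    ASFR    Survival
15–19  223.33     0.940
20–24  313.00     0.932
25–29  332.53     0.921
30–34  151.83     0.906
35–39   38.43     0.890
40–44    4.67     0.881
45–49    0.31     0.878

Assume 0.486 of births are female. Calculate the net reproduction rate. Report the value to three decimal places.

Proportion female at birth = 0.486.
Each age group contributes 5 × ASFR × survival:
  15–19: 5 × 223.33/1000 × 0.940 = 1.04965
  20–24: 5 × 313.00/1000 × 0.932 = 1.45858
  25–29: 5 × 332.53/1000 × 0.921 = 1.53130
  30–34: 5 × 151.83/1000 × 0.906 = 0.68779
  35–39: 5 × 38.43/1000 × 0.890 = 0.17101
  40–44: 5 × 4.67/1000 × 0.881 = 0.02057
  45–49: 5 × 0.31/1000 × 0.878 = 0.00136
Sum = 4.92026
NRR = 0.486 × 4.92026 = 2.39125

2.391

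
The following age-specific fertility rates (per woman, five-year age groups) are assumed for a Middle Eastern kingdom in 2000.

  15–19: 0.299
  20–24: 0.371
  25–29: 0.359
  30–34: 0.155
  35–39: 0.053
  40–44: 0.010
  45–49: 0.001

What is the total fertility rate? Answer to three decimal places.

Sum of ASFRs = 0.299 + 0.371 + 0.359 + 0.155 + 0.053 + 0.010 + 0.001 = 1.248
TFR = 5 × 1.248 = 6.24

6.240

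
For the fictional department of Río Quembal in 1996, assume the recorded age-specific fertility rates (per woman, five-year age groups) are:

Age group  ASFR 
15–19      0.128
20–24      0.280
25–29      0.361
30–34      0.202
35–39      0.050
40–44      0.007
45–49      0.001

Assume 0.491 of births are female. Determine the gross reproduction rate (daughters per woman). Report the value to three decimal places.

2.526

Proportion female at birth = 0.491.
Sum of ASFRs = 0.128 + 0.280 + 0.361 + 0.202 + 0.050 + 0.007 + 0.001 = 1.029
TFR = 5 × 1.029 = 5.145
GRR = 0.491 × 5.145 = 2.52620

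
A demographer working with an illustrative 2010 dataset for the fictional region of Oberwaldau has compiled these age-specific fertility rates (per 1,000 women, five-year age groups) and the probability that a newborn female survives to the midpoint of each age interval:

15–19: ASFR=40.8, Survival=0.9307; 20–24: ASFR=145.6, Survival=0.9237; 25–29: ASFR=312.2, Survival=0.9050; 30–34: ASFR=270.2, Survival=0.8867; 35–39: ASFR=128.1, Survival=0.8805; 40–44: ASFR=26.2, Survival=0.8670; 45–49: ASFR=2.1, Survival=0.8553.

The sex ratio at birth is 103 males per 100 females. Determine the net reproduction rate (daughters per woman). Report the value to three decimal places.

2.049

Proportion female at birth = 100 / (100 + 103) = 0.49261.
Each age group contributes 5 × ASFR × survival:
  15–19: 5 × 40.8/1000 × 0.9307 = 0.18986
  20–24: 5 × 145.6/1000 × 0.9237 = 0.67245
  25–29: 5 × 312.2/1000 × 0.9050 = 1.41271
  30–34: 5 × 270.2/1000 × 0.8867 = 1.19793
  35–39: 5 × 128.1/1000 × 0.8805 = 0.56396
  40–44: 5 × 26.2/1000 × 0.8670 = 0.11358
  45–49: 5 × 2.1/1000 × 0.8553 = 0.00898
Sum = 4.15947
NRR = 0.49261 × 4.15947 = 2.04900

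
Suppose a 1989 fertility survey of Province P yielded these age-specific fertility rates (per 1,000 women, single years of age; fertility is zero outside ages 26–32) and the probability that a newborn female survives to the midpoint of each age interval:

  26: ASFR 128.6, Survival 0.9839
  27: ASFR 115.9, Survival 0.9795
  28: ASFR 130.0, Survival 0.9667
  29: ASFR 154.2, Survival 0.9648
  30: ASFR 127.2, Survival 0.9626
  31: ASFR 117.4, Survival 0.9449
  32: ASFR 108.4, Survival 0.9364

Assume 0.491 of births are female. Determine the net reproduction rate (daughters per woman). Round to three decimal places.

Proportion female at birth = 0.491.
Weighting each age-specific rate by interval width and survival:
  26: 1 × 128.6/1000 × 0.9839 = 0.12653
  27: 1 × 115.9/1000 × 0.9795 = 0.11352
  28: 1 × 130.0/1000 × 0.9667 = 0.12567
  29: 1 × 154.2/1000 × 0.9648 = 0.14877
  30: 1 × 127.2/1000 × 0.9626 = 0.12244
  31: 1 × 117.4/1000 × 0.9449 = 0.11093
  32: 1 × 108.4/1000 × 0.9364 = 0.10151
Sum = 0.84937
NRR = 0.491 × 0.84937 = 0.41704

0.417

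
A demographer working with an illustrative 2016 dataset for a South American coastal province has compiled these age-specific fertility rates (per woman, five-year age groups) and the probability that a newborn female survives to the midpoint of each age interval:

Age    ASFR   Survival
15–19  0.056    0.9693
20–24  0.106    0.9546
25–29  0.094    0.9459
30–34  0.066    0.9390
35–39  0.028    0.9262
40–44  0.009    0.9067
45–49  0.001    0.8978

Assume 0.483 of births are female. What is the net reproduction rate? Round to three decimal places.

0.824

Proportion female at birth = 0.483.
Survival-weighted fertility by age (5·fₓ·Sₓ):
  15–19: 5 × 0.056 × 0.9693 = 0.27140
  20–24: 5 × 0.106 × 0.9546 = 0.50594
  25–29: 5 × 0.094 × 0.9459 = 0.44457
  30–34: 5 × 0.066 × 0.9390 = 0.30987
  35–39: 5 × 0.028 × 0.9262 = 0.12967
  40–44: 5 × 0.009 × 0.9067 = 0.04080
  45–49: 5 × 0.001 × 0.8978 = 0.00449
Sum = 1.70674
NRR = 0.483 × 1.70674 = 0.82436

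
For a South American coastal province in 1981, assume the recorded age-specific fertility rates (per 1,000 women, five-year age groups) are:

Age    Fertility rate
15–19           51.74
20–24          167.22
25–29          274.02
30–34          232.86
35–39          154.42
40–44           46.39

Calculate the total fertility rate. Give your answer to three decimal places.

4.633

Sum of ASFRs = 51.74 + 167.22 + 274.02 + 232.86 + 154.42 + 46.39 = 926.65
TFR = 5 × 926.65 / 1000 = 4.63325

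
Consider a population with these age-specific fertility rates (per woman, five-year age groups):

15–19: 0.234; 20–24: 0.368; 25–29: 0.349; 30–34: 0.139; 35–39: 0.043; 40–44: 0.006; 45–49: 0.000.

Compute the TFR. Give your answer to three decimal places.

5.695

Sum of ASFRs = 0.234 + 0.368 + 0.349 + 0.139 + 0.043 + 0.006 + 0.000 = 1.139
TFR = 5 × 1.139 = 5.695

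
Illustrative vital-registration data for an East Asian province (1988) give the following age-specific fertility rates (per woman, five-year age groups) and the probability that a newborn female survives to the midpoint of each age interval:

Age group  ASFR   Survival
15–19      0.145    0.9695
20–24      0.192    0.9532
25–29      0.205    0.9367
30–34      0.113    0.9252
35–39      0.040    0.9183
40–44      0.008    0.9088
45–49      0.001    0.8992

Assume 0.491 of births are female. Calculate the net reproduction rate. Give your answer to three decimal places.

1.633

Proportion female at birth = 0.491.
Each age group contributes 5 × ASFR × survival:
  15–19: 5 × 0.145 × 0.9695 = 0.70289
  20–24: 5 × 0.192 × 0.9532 = 0.91507
  25–29: 5 × 0.205 × 0.9367 = 0.96012
  30–34: 5 × 0.113 × 0.9252 = 0.52274
  35–39: 5 × 0.040 × 0.9183 = 0.18366
  40–44: 5 × 0.008 × 0.9088 = 0.03635
  45–49: 5 × 0.001 × 0.8992 = 0.00450
Sum = 3.32533
NRR = 0.491 × 3.32533 = 1.63274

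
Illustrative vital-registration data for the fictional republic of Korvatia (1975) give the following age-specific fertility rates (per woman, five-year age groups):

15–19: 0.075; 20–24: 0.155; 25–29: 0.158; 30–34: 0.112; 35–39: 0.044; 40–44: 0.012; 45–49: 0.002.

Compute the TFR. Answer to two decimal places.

2.79

Sum of ASFRs = 0.075 + 0.155 + 0.158 + 0.112 + 0.044 + 0.012 + 0.002 = 0.558
TFR = 5 × 0.558 = 2.79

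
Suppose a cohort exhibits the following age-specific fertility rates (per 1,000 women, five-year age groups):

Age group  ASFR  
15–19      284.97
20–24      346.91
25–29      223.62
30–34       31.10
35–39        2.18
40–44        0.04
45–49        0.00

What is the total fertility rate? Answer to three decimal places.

Sum of ASFRs = 284.97 + 346.91 + 223.62 + 31.10 + 2.18 + 0.04 + 0.00 = 888.82
TFR = 5 × 888.82 / 1000 = 4.4441

4.444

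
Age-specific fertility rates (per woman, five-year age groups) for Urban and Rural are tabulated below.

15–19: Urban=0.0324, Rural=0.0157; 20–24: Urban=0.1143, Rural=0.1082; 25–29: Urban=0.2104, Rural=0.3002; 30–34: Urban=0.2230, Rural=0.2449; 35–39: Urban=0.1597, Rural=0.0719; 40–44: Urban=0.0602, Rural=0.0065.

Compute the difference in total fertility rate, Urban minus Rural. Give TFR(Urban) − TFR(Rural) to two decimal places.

Urban:
  Sum of ASFRs = 0.0324 + 0.1143 + 0.2104 + 0.2230 + 0.1597 + 0.0602 = 0.8000
  TFR = 5 × 0.8000 = 4
Rural:
  Sum of ASFRs = 0.0157 + 0.1082 + 0.3002 + 0.2449 + 0.0719 + 0.0065 = 0.7474
  TFR = 5 × 0.7474 = 3.737
Difference = 4 − 3.737 = 0.263

0.26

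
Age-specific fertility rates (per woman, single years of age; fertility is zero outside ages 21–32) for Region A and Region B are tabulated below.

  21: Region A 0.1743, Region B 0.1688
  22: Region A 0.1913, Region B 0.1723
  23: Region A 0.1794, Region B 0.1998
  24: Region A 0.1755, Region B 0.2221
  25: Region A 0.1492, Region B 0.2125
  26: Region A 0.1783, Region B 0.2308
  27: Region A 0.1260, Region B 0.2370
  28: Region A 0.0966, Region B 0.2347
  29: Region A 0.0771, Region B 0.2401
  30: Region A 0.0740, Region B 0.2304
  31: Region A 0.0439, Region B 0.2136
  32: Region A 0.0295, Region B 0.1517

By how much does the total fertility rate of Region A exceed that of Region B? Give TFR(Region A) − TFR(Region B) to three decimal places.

-1.019

Region A:
  Sum of ASFRs = 0.1743 + 0.1913 + 0.1794 + 0.1755 + 0.1492 + 0.1783 + 0.1260 + 0.0966 + 0.0771 + 0.0740 + 0.0439 + 0.0295 = 1.4951
  TFR = 1.4951
Region B:
  Sum of ASFRs = 0.1688 + 0.1723 + 0.1998 + 0.2221 + 0.2125 + 0.2308 + 0.2370 + 0.2347 + 0.2401 + 0.2304 + 0.2136 + 0.1517 = 2.5138
  TFR = 2.5138
Difference = 1.4951 − 2.5138 = -1.0187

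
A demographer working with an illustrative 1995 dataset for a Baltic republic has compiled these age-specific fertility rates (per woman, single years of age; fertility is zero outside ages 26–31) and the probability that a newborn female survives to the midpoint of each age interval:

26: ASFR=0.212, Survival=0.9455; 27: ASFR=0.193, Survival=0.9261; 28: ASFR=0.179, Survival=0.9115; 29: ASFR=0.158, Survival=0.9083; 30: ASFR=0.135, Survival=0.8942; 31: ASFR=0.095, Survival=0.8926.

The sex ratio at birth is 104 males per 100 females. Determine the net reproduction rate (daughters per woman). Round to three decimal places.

0.437

Proportion female at birth = 100 / (100 + 104) = 0.49020.
Each age group contributes 1 × ASFR × survival:
  26: 1 × 0.212 × 0.9455 = 0.20045
  27: 1 × 0.193 × 0.9261 = 0.17874
  28: 1 × 0.179 × 0.9115 = 0.16316
  29: 1 × 0.158 × 0.9083 = 0.14351
  30: 1 × 0.135 × 0.8942 = 0.12072
  31: 1 × 0.095 × 0.8926 = 0.08480
Sum = 0.89138
NRR = 0.49020 × 0.89138 = 0.43695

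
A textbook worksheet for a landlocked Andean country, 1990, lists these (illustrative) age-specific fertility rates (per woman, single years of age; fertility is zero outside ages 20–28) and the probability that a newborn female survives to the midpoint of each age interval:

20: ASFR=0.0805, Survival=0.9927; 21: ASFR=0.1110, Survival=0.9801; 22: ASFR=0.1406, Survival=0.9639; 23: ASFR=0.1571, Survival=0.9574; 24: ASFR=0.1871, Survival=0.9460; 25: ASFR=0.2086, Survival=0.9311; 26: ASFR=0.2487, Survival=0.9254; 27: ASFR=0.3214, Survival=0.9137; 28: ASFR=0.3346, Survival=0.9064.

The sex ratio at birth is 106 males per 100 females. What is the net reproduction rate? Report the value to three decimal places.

0.812

Proportion female at birth = 100 / (100 + 106) = 0.48544.
Each age group contributes 1 × ASFR × survival:
  20: 1 × 0.0805 × 0.9927 = 0.07991
  21: 1 × 0.1110 × 0.9801 = 0.10879
  22: 1 × 0.1406 × 0.9639 = 0.13552
  23: 1 × 0.1571 × 0.9574 = 0.15041
  24: 1 × 0.1871 × 0.9460 = 0.17700
  25: 1 × 0.2086 × 0.9311 = 0.19423
  26: 1 × 0.2487 × 0.9254 = 0.23015
  27: 1 × 0.3214 × 0.9137 = 0.29366
  28: 1 × 0.3346 × 0.9064 = 0.30328
Sum = 1.67295
NRR = 0.48544 × 1.67295 = 0.81212
With NRR below 1 the population is below replacement fertility.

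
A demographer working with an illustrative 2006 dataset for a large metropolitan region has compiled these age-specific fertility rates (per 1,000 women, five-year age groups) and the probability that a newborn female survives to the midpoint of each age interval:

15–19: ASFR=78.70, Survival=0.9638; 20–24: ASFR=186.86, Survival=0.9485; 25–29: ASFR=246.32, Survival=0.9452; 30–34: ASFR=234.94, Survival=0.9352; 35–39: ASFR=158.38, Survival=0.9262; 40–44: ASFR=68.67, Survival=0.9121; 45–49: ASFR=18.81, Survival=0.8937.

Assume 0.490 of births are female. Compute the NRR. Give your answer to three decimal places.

Proportion female at birth = 0.490.
Each age group contributes 5 × ASFR × survival:
  15–19: 5 × 78.70/1000 × 0.9638 = 0.37926
  20–24: 5 × 186.86/1000 × 0.9485 = 0.88618
  25–29: 5 × 246.32/1000 × 0.9452 = 1.16411
  30–34: 5 × 234.94/1000 × 0.9352 = 1.09858
  35–39: 5 × 158.38/1000 × 0.9262 = 0.73346
  40–44: 5 × 68.67/1000 × 0.9121 = 0.31317
  45–49: 5 × 18.81/1000 × 0.8937 = 0.08405
Sum = 4.65881
NRR = 0.490 × 4.65881 = 2.28282

2.283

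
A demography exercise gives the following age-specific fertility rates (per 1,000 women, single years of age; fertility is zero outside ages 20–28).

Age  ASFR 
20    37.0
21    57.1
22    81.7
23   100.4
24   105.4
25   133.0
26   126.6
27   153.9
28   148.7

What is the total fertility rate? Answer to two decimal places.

0.94

Sum of ASFRs = 37.0 + 57.1 + 81.7 + 100.4 + 105.4 + 133.0 + 126.6 + 153.9 + 148.7 = 943.8
TFR = 943.8 / 1000 = 0.9438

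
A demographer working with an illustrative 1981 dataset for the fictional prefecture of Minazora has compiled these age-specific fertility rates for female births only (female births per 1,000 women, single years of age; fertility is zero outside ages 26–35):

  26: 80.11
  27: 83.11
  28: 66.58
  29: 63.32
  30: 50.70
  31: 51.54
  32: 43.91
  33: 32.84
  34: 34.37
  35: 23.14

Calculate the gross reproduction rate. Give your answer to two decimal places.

Sum of female ASFRs = 80.11 + 83.11 + 66.58 + 63.32 + 50.70 + 51.54 + 43.91 + 32.84 + 34.37 + 23.14 = 529.62
GRR = 529.62 / 1000 = 0.52962

0.53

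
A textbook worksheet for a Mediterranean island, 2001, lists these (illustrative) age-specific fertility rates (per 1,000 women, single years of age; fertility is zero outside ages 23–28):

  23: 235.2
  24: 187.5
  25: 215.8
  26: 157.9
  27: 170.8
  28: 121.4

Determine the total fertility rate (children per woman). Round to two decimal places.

Sum of ASFRs = 235.2 + 187.5 + 215.8 + 157.9 + 170.8 + 121.4 = 1088.6
TFR = 1088.6 / 1000 = 1.0886

1.09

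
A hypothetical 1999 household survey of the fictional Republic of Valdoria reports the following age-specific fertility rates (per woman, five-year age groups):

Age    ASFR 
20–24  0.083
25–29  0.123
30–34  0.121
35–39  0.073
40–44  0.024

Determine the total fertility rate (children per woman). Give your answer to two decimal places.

2.12

Sum of ASFRs = 0.083 + 0.123 + 0.121 + 0.073 + 0.024 = 0.424
TFR = 5 × 0.424 = 2.12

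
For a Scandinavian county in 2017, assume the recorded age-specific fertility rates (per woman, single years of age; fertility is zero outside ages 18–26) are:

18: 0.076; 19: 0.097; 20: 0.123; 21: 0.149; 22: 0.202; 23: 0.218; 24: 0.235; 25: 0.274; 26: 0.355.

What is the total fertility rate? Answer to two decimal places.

Sum of ASFRs = 0.076 + 0.097 + 0.123 + 0.149 + 0.202 + 0.218 + 0.235 + 0.274 + 0.355 = 1.729
TFR = 1.729

1.73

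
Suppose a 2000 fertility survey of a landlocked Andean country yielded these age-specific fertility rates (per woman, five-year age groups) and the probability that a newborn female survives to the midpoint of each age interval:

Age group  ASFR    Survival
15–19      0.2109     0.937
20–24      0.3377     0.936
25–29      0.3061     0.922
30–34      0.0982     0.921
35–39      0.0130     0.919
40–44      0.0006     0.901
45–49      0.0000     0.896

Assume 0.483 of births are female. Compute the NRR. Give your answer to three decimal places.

2.171

Proportion female at birth = 0.483.
Per-age-group product (5 × ASFR × survival probability):
  15–19: 5 × 0.2109 × 0.937 = 0.98807
  20–24: 5 × 0.3377 × 0.936 = 1.58044
  25–29: 5 × 0.3061 × 0.922 = 1.41112
  30–34: 5 × 0.0982 × 0.921 = 0.45221
  35–39: 5 × 0.0130 × 0.919 = 0.05974
  40–44: 5 × 0.0006 × 0.901 = 0.00270
  45–49: 5 × 0.0000 × 0.896 = 0.00000
Sum = 4.49428
NRR = 0.483 × 4.49428 = 2.17074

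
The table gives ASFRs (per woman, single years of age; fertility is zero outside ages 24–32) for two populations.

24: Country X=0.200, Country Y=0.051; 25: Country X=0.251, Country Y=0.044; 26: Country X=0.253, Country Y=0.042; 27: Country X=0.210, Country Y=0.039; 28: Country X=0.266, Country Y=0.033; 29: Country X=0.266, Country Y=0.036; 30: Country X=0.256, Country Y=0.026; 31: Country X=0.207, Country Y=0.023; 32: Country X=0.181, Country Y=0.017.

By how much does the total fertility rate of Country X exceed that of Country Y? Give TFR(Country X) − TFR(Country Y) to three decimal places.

Country X:
  Sum of ASFRs = 0.200 + 0.251 + 0.253 + 0.210 + 0.266 + 0.266 + 0.256 + 0.207 + 0.181 = 2.090
  TFR = 2.09
Country Y:
  Sum of ASFRs = 0.051 + 0.044 + 0.042 + 0.039 + 0.033 + 0.036 + 0.026 + 0.023 + 0.017 = 0.311
  TFR = 0.311
Difference = 2.09 − 0.311 = 1.779

1.779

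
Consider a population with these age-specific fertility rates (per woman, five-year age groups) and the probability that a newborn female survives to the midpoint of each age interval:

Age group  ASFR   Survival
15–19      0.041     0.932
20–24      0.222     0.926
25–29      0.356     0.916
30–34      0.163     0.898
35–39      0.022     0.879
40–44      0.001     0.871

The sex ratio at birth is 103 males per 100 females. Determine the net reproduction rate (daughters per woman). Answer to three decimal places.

1.814

Proportion female at birth = 100 / (100 + 103) = 0.49261.
Weighting each age-specific rate by interval width and survival:
  15–19: 5 × 0.041 × 0.932 = 0.19106
  20–24: 5 × 0.222 × 0.926 = 1.02786
  25–29: 5 × 0.356 × 0.916 = 1.63048
  30–34: 5 × 0.163 × 0.898 = 0.73187
  35–39: 5 × 0.022 × 0.879 = 0.09669
  40–44: 5 × 0.001 × 0.871 = 0.00436
Sum = 3.68232
NRR = 0.49261 × 3.68232 = 1.81395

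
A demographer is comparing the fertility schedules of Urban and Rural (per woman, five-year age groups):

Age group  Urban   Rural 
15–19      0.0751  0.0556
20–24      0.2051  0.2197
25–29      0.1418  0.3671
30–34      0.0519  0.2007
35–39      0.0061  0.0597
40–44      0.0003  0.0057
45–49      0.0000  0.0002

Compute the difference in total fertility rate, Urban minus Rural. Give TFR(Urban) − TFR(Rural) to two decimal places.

Urban:
  Sum of ASFRs = 0.0751 + 0.2051 + 0.1418 + 0.0519 + 0.0061 + 0.0003 + 0.0000 = 0.4803
  TFR = 5 × 0.4803 = 2.4015
Rural:
  Sum of ASFRs = 0.0556 + 0.2197 + 0.3671 + 0.2007 + 0.0597 + 0.0057 + 0.0002 = 0.9087
  TFR = 5 × 0.9087 = 4.5435
Difference = 2.4015 − 4.5435 = -2.142

-2.14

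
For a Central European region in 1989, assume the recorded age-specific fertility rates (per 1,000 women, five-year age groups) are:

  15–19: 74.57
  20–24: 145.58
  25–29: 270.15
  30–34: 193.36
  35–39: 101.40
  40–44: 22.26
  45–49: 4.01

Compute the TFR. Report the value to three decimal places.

Sum of ASFRs = 74.57 + 145.58 + 270.15 + 193.36 + 101.40 + 22.26 + 4.01 = 811.33
TFR = 5 × 811.33 / 1000 = 4.05665

4.057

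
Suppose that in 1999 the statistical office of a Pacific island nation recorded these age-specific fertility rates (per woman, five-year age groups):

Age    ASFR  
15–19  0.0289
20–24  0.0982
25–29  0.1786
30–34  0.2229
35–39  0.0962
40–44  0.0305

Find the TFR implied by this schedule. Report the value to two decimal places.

Sum of ASFRs = 0.0289 + 0.0982 + 0.1786 + 0.2229 + 0.0962 + 0.0305 = 0.6553
TFR = 5 × 0.6553 = 3.2765

3.28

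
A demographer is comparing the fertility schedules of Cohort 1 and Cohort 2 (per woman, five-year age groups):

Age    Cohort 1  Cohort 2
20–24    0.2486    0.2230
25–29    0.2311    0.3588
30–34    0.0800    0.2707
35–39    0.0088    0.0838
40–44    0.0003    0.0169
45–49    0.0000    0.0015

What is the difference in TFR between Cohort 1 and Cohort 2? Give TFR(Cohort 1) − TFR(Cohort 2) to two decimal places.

Cohort 1:
  Sum of ASFRs = 0.2486 + 0.2311 + 0.0800 + 0.0088 + 0.0003 + 0.0000 = 0.5688
  TFR = 5 × 0.5688 = 2.844
Cohort 2:
  Sum of ASFRs = 0.2230 + 0.3588 + 0.2707 + 0.0838 + 0.0169 + 0.0015 = 0.9547
  TFR = 5 × 0.9547 = 4.7735
Difference = 2.844 − 4.7735 = -1.9295

-1.93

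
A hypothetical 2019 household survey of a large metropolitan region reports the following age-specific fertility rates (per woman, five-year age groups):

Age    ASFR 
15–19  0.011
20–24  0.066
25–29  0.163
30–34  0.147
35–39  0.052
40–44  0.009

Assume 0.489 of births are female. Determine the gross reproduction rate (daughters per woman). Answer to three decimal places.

Proportion female at birth = 0.489.
Sum of ASFRs = 0.011 + 0.066 + 0.163 + 0.147 + 0.052 + 0.009 = 0.448
TFR = 5 × 0.448 = 2.24
GRR = 0.489 × 2.24 = 1.09536

1.095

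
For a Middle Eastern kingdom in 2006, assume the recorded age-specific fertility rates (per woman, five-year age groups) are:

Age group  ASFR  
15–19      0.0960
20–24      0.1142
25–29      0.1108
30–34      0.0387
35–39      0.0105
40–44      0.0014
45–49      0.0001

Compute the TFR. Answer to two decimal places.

Sum of ASFRs = 0.0960 + 0.1142 + 0.1108 + 0.0387 + 0.0105 + 0.0014 + 0.0001 = 0.3717
TFR = 5 × 0.3717 = 1.8585

1.86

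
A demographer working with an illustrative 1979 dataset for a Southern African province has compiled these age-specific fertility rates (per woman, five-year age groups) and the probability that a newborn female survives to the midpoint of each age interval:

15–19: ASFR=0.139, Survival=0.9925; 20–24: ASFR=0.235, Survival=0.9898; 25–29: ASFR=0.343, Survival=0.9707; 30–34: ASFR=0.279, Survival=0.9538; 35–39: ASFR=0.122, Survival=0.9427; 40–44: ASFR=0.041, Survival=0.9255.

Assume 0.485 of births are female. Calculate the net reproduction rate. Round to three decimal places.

2.722

Proportion female at birth = 0.485.
Weighting each age-specific rate by interval width and survival:
  15–19: 5 × 0.139 × 0.9925 = 0.68979
  20–24: 5 × 0.235 × 0.9898 = 1.16302
  25–29: 5 × 0.343 × 0.9707 = 1.66475
  30–34: 5 × 0.279 × 0.9538 = 1.33055
  35–39: 5 × 0.122 × 0.9427 = 0.57505
  40–44: 5 × 0.041 × 0.9255 = 0.18973
Sum = 5.61289
NRR = 0.485 × 5.61289 = 2.72225
NRR > 1, so each generation more than replaces itself.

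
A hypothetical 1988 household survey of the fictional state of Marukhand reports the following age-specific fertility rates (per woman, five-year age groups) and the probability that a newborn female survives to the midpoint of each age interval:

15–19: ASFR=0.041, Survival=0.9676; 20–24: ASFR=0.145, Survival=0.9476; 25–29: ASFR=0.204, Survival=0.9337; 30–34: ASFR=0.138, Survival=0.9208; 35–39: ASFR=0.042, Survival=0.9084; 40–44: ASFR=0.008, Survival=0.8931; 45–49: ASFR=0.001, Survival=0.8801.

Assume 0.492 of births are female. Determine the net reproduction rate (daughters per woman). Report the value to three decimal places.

Proportion female at birth = 0.492.
Each age group contributes 5 × ASFR × survival:
  15–19: 5 × 0.041 × 0.9676 = 0.19836
  20–24: 5 × 0.145 × 0.9476 = 0.68701
  25–29: 5 × 0.204 × 0.9337 = 0.95237
  30–34: 5 × 0.138 × 0.9208 = 0.63535
  35–39: 5 × 0.042 × 0.9084 = 0.19076
  40–44: 5 × 0.008 × 0.8931 = 0.03572
  45–49: 5 × 0.001 × 0.8801 = 0.00440
Sum = 2.70397
NRR = 0.492 × 2.70397 = 1.33035
With NRR above 1 the population is above replacement fertility.

1.330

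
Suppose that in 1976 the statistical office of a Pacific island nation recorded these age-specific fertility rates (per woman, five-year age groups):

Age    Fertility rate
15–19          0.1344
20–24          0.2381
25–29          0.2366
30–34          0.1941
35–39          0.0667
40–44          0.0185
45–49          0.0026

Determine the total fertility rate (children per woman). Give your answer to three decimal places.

Sum of ASFRs = 0.1344 + 0.2381 + 0.2366 + 0.1941 + 0.0667 + 0.0185 + 0.0026 = 0.8910
TFR = 5 × 0.8910 = 4.455

4.455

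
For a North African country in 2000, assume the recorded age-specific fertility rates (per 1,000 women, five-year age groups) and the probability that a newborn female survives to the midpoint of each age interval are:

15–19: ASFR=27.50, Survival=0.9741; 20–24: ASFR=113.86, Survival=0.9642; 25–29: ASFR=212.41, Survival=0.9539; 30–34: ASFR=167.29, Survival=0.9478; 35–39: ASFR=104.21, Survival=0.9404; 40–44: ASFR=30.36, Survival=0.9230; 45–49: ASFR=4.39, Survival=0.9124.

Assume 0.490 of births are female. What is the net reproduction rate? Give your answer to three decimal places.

Proportion female at birth = 0.490.
Per-age-group product (5 × ASFR × survival probability):
  15–19: 5 × 27.50/1000 × 0.9741 = 0.13394
  20–24: 5 × 113.86/1000 × 0.9642 = 0.54892
  25–29: 5 × 212.41/1000 × 0.9539 = 1.01309
  30–34: 5 × 167.29/1000 × 0.9478 = 0.79279
  35–39: 5 × 104.21/1000 × 0.9404 = 0.49000
  40–44: 5 × 30.36/1000 × 0.9230 = 0.14011
  45–49: 5 × 4.39/1000 × 0.9124 = 0.02003
Sum = 3.13888
NRR = 0.490 × 3.13888 = 1.53805
With NRR above 1 the population is above replacement fertility.

1.538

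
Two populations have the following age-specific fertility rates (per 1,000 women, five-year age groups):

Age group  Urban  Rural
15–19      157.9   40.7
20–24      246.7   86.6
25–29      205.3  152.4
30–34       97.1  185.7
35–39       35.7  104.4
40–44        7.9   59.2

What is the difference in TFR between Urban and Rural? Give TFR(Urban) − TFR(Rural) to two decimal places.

0.61

Urban:
  Sum of ASFRs = 157.9 + 246.7 + 205.3 + 97.1 + 35.7 + 7.9 = 750.6
  TFR = 5 × 750.6 / 1000 = 3.753
Rural:
  Sum of ASFRs = 40.7 + 86.6 + 152.4 + 185.7 + 104.4 + 59.2 = 629.0
  TFR = 5 × 629.0 / 1000 = 3.145
Difference = 3.753 − 3.145 = 0.608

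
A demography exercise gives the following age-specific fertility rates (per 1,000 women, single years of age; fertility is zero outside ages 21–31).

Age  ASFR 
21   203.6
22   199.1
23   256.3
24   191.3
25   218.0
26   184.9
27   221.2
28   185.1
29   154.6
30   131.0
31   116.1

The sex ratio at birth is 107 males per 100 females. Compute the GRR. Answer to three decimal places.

0.996

Proportion female at birth = 100 / (100 + 107) = 0.48309.
Sum of ASFRs = 203.6 + 199.1 + 256.3 + 191.3 + 218.0 + 184.9 + 221.2 + 185.1 + 154.6 + 131.0 + 116.1 = 2061.2
TFR = 2061.2 / 1000 = 2.0612
GRR = 0.48309 × 2.0612 = 0.99575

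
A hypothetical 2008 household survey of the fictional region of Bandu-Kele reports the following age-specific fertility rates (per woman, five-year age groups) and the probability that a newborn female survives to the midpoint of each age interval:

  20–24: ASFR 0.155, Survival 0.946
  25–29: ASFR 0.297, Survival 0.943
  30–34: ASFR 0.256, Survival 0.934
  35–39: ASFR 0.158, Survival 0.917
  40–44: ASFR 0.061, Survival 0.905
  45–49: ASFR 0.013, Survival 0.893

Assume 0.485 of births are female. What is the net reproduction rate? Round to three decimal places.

Proportion female at birth = 0.485.
Weighting each age-specific rate by interval width and survival:
  20–24: 5 × 0.155 × 0.946 = 0.73315
  25–29: 5 × 0.297 × 0.943 = 1.40036
  30–34: 5 × 0.256 × 0.934 = 1.19552
  35–39: 5 × 0.158 × 0.917 = 0.72443
  40–44: 5 × 0.061 × 0.905 = 0.27603
  45–49: 5 × 0.013 × 0.893 = 0.05805
Sum = 4.38754
NRR = 0.485 × 4.38754 = 2.12796
NRR > 1, so each generation more than replaces itself.

2.128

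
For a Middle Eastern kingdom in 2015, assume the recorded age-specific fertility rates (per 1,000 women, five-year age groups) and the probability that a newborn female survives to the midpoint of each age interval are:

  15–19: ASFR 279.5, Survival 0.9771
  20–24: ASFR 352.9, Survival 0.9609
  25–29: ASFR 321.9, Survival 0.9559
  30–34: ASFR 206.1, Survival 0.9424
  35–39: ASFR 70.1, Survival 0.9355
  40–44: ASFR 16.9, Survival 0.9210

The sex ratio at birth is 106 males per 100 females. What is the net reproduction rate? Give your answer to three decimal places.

2.901

Proportion female at birth = 100 / (100 + 106) = 0.48544.
Per-age-group product (5 × ASFR × survival probability):
  15–19: 5 × 279.5/1000 × 0.9771 = 1.36550
  20–24: 5 × 352.9/1000 × 0.9609 = 1.69551
  25–29: 5 × 321.9/1000 × 0.9559 = 1.53852
  30–34: 5 × 206.1/1000 × 0.9424 = 0.97114
  35–39: 5 × 70.1/1000 × 0.9355 = 0.32789
  40–44: 5 × 16.9/1000 × 0.9210 = 0.07782
Sum = 5.97638
NRR = 0.48544 × 5.97638 = 2.90117
NRR > 1, so each generation more than replaces itself.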